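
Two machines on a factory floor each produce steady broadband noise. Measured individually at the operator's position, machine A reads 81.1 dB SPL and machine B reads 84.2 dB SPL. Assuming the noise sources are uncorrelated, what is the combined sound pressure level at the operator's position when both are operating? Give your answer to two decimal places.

85.93 dB SPL

Uncorrelated sources add in intensity (power), not in dB.
L_total = 10·log₁₀(10^(81.1/10) + 10^(84.2/10)) = 10·log₁₀(391900000) = 85.93 dB SPL.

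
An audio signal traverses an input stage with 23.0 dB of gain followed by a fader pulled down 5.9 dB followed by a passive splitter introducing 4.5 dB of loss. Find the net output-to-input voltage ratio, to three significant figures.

Net gain = 23.0 + (−5.9) + (−4.5) = 12.6 dB.
Voltage ratio = 10^(12.6/20) = 4.27.

4.27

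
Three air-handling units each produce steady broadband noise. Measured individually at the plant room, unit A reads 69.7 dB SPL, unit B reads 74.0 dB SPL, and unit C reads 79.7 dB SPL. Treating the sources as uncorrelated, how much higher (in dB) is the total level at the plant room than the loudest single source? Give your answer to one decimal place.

1.4 dB

Uncorrelated sources add in intensity (power), not in dB.
L_total = 10·log₁₀(10^(69.7/10) + 10^(74.0/10) + 10^(79.7/10)) = 81.06 dB SPL.
Excess over the loudest (79.7 dB): 81.06 − 79.7 = 1.4 dB.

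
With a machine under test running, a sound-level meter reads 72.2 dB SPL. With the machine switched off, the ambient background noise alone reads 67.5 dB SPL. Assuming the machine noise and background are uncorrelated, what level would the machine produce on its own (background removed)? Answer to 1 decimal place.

Subtract intensities: L_src = 10·log₁₀(10^(L_total/10) − 10^(L_bg/10)).
L_src = 10·log₁₀(10^(72.2/10) − 10^(67.5/10)) = 10·log₁₀(10970000) = 70.4 dB SPL.

70.4 dB SPL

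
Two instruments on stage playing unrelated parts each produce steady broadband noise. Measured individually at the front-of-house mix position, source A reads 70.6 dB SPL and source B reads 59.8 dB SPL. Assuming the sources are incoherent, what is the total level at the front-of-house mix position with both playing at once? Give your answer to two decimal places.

Incoherent sources sum as intensities:
L_total = 10·log₁₀(10^(70.6/10) + 10^(59.8/10)) = 10·log₁₀(12440000) = 70.95 dB SPL.

70.95 dB SPL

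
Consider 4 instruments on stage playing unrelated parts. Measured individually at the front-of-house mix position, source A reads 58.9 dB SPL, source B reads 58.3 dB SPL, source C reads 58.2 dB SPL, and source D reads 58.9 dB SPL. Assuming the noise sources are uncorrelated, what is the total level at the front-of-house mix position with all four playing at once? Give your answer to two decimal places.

64.61 dB SPL

Uncorrelated sources add in intensity (power), not in dB.
L_total = 10·log₁₀(10^(58.9/10) + 10^(58.3/10) + 10^(58.2/10) + 10^(58.9/10)) = 10·log₁₀(2889000) = 64.61 dB SPL.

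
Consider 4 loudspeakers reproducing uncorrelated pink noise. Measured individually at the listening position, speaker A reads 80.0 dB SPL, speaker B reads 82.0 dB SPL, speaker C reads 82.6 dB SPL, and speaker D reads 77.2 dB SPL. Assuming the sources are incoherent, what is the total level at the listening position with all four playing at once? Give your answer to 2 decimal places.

86.93 dB SPL

Add the sources as powers (linear), then convert back to dB:
L_total = 10·log₁₀(10^(80.0/10) + 10^(82.0/10) + 10^(82.6/10) + 10^(77.2/10)) = 10·log₁₀(492900000) = 86.93 dB SPL.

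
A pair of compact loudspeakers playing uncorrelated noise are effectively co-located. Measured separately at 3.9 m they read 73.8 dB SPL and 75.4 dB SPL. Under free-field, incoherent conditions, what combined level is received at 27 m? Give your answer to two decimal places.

60.88 dB SPL

Combined at 3.9 m: 10·log₁₀(10^(73.8/10)+10^(75.4/10)) = 77.684 dB SPL.
Then apply −20·log₁₀(27/3.9) = -16.806 dB → 60.88 dB SPL.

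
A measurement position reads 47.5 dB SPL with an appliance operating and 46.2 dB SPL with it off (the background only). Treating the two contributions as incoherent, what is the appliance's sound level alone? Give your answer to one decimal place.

41.6 dB SPL

Background correction is a power subtraction:
L_src = 10·log₁₀(10^(47.5/10) − 10^(46.2/10)) = 10·log₁₀(14550) = 41.6 dB SPL.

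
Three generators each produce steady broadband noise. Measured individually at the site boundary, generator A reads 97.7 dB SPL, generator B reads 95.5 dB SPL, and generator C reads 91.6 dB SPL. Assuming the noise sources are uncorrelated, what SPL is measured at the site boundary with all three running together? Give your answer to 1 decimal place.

100.4 dB SPL

Incoherent sources sum as intensities:
L_total = 10·log₁₀(10^(97.7/10) + 10^(95.5/10) + 10^(91.6/10)) = 10·log₁₀(10882000000) = 100.4 dB SPL.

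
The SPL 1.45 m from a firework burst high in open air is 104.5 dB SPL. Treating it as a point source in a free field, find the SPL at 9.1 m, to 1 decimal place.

For a point source in a free field, ΔL = −20·log₁₀(d₂/d₁).
ΔL = −20·log₁₀(9.1/1.45) = -15.95 dB, so L₂ = 104.5 + (-15.95) = 88.5 dB SPL.

88.5 dB SPL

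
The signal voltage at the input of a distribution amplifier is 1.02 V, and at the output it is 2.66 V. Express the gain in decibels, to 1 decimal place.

Voltage is an amplitude quantity, so gain = 20·log₁₀(V_out/V_in).
20·log₁₀(2.66/1.02) = 20·log₁₀(2.608) = 8.3 dB.

8.3 dB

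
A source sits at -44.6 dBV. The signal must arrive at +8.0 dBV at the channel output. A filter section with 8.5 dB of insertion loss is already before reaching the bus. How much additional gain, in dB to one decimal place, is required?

61.1 dB

The required make-up gain is the shortfall in the dB sum.
G = +8.0 − (-44.6) + 8.5 = 61.1 dB.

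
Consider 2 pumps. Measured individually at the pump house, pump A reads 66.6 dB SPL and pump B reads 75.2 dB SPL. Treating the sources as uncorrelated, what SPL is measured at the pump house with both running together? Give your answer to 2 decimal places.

75.76 dB SPL

Add the sources as powers (linear), then convert back to dB:
L_total = 10·log₁₀(10^(66.6/10) + 10^(75.2/10)) = 10·log₁₀(37680000) = 75.76 dB SPL.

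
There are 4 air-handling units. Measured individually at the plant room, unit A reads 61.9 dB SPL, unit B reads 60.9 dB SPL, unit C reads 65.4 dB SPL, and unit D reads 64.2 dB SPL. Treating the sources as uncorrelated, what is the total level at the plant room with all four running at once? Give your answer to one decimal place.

Incoherent sources sum as intensities:
L_total = 10·log₁₀(10^(61.9/10) + 10^(60.9/10) + 10^(65.4/10) + 10^(64.2/10)) = 10·log₁₀(8877000) = 69.5 dB SPL.

69.5 dB SPL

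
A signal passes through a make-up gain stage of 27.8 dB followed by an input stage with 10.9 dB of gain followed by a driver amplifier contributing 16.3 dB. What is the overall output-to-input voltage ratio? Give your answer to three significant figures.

Net gain = 27.8 + 10.9 + 16.3 = 55.0 dB.
Voltage ratio = 10^(55.0/20) = 562.

562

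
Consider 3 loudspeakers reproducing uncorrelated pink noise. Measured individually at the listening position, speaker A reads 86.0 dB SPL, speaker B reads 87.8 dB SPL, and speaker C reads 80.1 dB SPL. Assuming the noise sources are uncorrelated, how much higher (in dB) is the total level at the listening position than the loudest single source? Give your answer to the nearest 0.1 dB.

Incoherent sources sum as intensities:
L_total = 10·log₁₀(10^(86.0/10) + 10^(87.8/10) + 10^(80.1/10)) = 90.43 dB SPL.
Excess over the loudest (87.8 dB): 90.43 − 87.8 = 2.6 dB.

2.6 dB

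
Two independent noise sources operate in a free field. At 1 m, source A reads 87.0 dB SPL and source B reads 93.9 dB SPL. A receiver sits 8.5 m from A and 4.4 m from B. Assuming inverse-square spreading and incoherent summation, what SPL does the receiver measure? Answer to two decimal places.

81.26 dB SPL

At the listener: L_A = 87.0 − 20·log₁₀(8.5) = 68.412 dB; L_B = 93.9 − 20·log₁₀(4.4) = 81.031 dB.
Combined: 10·log₁₀(10^(68.412/10)+10^(81.031/10)) = 81.26 dB SPL.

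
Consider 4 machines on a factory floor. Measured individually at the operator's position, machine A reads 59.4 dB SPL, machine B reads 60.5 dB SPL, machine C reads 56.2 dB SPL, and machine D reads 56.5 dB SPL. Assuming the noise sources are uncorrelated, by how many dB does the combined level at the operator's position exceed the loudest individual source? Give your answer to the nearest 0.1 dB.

4.1 dB

Incoherent sources sum as intensities:
L_total = 10·log₁₀(10^(59.4/10) + 10^(60.5/10) + 10^(56.2/10) + 10^(56.5/10)) = 64.56 dB SPL.
Excess over the loudest (60.5 dB): 64.56 − 60.5 = 4.1 dB.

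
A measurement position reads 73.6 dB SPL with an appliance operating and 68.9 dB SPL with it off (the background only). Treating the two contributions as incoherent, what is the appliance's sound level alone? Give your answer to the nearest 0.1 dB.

Remove the background by subtracting linear intensities:
L_src = 10·log₁₀(10^(73.6/10) − 10^(68.9/10)) = 10·log₁₀(15150000) = 71.8 dB SPL.

71.8 dB SPL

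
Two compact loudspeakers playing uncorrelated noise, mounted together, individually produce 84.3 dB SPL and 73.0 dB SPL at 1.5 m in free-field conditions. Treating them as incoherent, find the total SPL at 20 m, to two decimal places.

Combined at 1.5 m: 10·log₁₀(10^(84.3/10)+10^(73.0/10)) = 84.611 dB SPL.
Then apply −20·log₁₀(20/1.5) = -22.499 dB → 62.11 dB SPL.

62.11 dB SPL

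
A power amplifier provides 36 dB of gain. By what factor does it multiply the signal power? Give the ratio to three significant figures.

3980

Power ratio = 10^(dB/10).
10^(36/10) = 10^(3.600) = 3980.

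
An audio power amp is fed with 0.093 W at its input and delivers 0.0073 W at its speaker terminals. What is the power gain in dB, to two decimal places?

Power is a power quantity, so gain = 10·log₁₀(P_out/P_in).
10·log₁₀(0.0073/0.093) = 10·log₁₀(0.07849) = -11.05 dB.

-11.05 dB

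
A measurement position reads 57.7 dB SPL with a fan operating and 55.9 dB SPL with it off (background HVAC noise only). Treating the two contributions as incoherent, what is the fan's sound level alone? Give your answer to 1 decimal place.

Subtract intensities: L_src = 10·log₁₀(10^(L_total/10) − 10^(L_bg/10)).
L_src = 10·log₁₀(10^(57.7/10) − 10^(55.9/10)) = 10·log₁₀(199800) = 53.0 dB SPL.

53.0 dB SPL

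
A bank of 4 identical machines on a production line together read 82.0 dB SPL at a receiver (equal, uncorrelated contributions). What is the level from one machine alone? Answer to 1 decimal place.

76.0 dB SPL

4 equal incoherent sources add 10·log₁₀(4) = 6.02 dB over one source.
L_one = 82.0 − 6.02 = 76.0 dB SPL.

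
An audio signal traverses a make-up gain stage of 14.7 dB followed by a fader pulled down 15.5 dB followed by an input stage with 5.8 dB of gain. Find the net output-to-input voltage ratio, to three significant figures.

1.78

Net gain = 14.7 + (−15.5) + 5.8 = 5.0 dB.
Voltage ratio = 10^(5.0/20) = 1.78.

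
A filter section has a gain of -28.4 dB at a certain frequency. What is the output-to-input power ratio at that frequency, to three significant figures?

0.00145

Power ratio = 10^(dB/10).
10^(-28.4/10) = 10^(-2.840) = 0.00145.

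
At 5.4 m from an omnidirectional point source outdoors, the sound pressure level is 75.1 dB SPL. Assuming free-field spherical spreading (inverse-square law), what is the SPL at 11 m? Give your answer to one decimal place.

Inverse-square spreading gives ΔL = −20·log₁₀(d₂/d₁).
ΔL = −20·log₁₀(11/5.4) = -6.18 dB, so L₂ = 75.1 + (-6.18) = 68.9 dB SPL.

68.9 dB SPL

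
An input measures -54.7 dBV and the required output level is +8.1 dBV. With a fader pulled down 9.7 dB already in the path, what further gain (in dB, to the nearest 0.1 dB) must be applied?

72.5 dB

The required make-up gain is the shortfall in the dB sum.
G = +8.1 − (-54.7) + 9.7 = 72.5 dB.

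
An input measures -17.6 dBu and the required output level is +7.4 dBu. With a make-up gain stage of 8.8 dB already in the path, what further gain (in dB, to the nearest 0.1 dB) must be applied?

The required make-up gain is the shortfall in the dB sum.
G = +7.4 − (-17.6) − 8.8 = 16.2 dB.

16.2 dB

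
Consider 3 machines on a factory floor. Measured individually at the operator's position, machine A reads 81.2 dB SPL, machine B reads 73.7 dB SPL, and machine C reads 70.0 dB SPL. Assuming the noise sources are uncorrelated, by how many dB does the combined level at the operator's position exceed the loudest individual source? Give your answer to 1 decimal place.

1.0 dB

Add the sources as powers (linear), then convert back to dB:
L_total = 10·log₁₀(10^(81.2/10) + 10^(73.7/10) + 10^(70.0/10)) = 82.18 dB SPL.
Excess over the loudest (81.2 dB): 82.18 − 81.2 = 1.0 dB.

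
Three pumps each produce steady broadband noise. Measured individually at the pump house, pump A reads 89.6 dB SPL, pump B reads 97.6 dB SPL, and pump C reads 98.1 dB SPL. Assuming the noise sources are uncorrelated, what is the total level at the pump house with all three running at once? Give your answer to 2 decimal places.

Incoherent sources sum as intensities:
L_total = 10·log₁₀(10^(89.6/10) + 10^(97.6/10) + 10^(98.1/10)) = 10·log₁₀(13123000000) = 101.18 dB SPL.

101.18 dB SPL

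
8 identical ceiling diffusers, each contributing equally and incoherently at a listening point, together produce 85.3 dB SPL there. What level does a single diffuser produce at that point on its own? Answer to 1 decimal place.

8 equal incoherent sources add 10·log₁₀(8) = 9.03 dB over one source.
L_one = 85.3 − 9.03 = 76.3 dB SPL.

76.3 dB SPL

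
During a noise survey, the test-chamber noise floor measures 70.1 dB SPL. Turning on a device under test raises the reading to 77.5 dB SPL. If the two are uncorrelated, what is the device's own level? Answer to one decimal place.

Background correction is a power subtraction:
L_src = 10·log₁₀(10^(77.5/10) − 10^(70.1/10)) = 10·log₁₀(46000000) = 76.6 dB SPL.

76.6 dB SPL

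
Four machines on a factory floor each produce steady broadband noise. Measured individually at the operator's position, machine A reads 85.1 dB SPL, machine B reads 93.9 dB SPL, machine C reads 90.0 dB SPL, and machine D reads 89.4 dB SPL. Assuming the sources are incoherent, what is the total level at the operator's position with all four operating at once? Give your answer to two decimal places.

Incoherent sources sum as intensities:
L_total = 10·log₁₀(10^(85.1/10) + 10^(93.9/10) + 10^(90.0/10) + 10^(89.4/10)) = 10·log₁₀(4649000000) = 96.67 dB SPL.

96.67 dB SPL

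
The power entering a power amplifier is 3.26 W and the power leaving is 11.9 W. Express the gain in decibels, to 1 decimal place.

5.6 dB

Power ratio → dB uses the 10·log₁₀ form:
10·log₁₀(11.9/3.26) = 10·log₁₀(3.650) = 5.6 dB.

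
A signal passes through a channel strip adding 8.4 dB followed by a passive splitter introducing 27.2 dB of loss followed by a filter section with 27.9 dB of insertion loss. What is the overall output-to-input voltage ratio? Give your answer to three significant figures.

Net gain = 8.4 + (−27.2) + (−27.9) = -46.7 dB.
Voltage ratio = 10^(-46.7/20) = 0.00462.

0.00462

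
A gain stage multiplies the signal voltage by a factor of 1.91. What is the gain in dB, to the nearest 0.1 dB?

Voltage is an amplitude quantity, so gain = 20·log₁₀(V_out/V_in).
20·log₁₀(1.91) = 5.6 dB.

5.6 dB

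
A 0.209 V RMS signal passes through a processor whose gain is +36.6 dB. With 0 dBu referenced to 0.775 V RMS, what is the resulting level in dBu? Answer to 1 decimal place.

Input level: 20·log₁₀(0.209/0.775) = -11.38 dBu.
Output: -11.38 + 36.6 = +25.2 dBu.

+25.2 dBu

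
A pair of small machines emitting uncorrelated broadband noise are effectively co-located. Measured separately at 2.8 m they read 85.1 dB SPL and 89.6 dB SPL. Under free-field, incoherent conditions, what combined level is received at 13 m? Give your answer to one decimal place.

Combined at 2.8 m: 10·log₁₀(10^(85.1/10)+10^(89.6/10)) = 90.92 dB SPL.
Then apply −20·log₁₀(13/2.8) = -13.34 dB → 77.6 dB SPL.

77.6 dB SPL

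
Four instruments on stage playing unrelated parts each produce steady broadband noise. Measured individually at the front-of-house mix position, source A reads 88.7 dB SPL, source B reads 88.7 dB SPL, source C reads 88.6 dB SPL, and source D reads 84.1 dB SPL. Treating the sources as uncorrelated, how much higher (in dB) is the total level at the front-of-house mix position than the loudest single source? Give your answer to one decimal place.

5.2 dB

Uncorrelated sources add in intensity (power), not in dB.
L_total = 10·log₁₀(10^(88.7/10) + 10^(88.7/10) + 10^(88.6/10) + 10^(84.1/10)) = 93.92 dB SPL.
Excess over the loudest (88.7 dB): 93.92 − 88.7 = 5.2 dB.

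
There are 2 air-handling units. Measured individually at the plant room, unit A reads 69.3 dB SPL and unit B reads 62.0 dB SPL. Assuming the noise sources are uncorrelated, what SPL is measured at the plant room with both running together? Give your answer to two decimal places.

Incoherent sources sum as intensities:
L_total = 10·log₁₀(10^(69.3/10) + 10^(62.0/10)) = 10·log₁₀(10100000) = 70.04 dB SPL.

70.04 dB SPL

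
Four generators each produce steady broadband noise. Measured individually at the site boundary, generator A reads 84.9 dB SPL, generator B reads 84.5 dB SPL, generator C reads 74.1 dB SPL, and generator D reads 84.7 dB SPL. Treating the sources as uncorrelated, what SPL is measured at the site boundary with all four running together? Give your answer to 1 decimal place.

89.6 dB SPL

Incoherent sources sum as intensities:
L_total = 10·log₁₀(10^(84.9/10) + 10^(84.5/10) + 10^(74.1/10) + 10^(84.7/10)) = 10·log₁₀(911700000) = 89.6 dB SPL.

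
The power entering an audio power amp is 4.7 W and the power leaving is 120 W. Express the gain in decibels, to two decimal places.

Power ratio → dB uses the 10·log₁₀ form:
10·log₁₀(120/4.7) = 10·log₁₀(25.53) = 14.07 dB.

14.07 dB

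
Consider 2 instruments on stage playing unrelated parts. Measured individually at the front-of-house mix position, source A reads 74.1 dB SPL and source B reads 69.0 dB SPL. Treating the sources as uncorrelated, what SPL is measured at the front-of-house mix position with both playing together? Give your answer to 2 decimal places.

Incoherent sources sum as intensities:
L_total = 10·log₁₀(10^(74.1/10) + 10^(69.0/10)) = 10·log₁₀(33650000) = 75.27 dB SPL.

75.27 dB SPL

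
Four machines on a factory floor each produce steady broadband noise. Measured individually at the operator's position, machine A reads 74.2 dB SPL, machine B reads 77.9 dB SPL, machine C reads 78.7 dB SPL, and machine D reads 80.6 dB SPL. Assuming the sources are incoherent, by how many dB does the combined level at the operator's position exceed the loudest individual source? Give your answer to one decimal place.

Uncorrelated sources add in intensity (power), not in dB.
L_total = 10·log₁₀(10^(74.2/10) + 10^(77.9/10) + 10^(78.7/10) + 10^(80.6/10)) = 84.42 dB SPL.
Excess over the loudest (80.6 dB): 84.42 − 80.6 = 3.8 dB.

3.8 dB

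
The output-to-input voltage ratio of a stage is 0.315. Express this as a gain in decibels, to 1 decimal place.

-10.0 dB

For a voltage ratio, dB = 20·log₁₀(V₂/V₁).
20·log₁₀(0.315) = -10.0 dB.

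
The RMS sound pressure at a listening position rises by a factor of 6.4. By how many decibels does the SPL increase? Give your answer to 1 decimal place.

SPL change from a pressure ratio uses the 20·log₁₀ form:
20·log₁₀(6.4) = 16.1 dB.

16.1 dB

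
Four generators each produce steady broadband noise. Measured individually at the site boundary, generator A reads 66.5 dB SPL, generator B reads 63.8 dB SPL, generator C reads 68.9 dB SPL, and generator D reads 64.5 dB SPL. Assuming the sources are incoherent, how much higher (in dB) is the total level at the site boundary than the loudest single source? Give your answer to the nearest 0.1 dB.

3.5 dB

Incoherent sources sum as intensities:
L_total = 10·log₁₀(10^(66.5/10) + 10^(63.8/10) + 10^(68.9/10) + 10^(64.5/10)) = 72.42 dB SPL.
Excess over the loudest (68.9 dB): 72.42 − 68.9 = 3.5 dB.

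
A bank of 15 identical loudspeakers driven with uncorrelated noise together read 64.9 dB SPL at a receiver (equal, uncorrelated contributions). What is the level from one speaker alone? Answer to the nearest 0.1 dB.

15 equal incoherent sources add 10·log₁₀(15) = 11.76 dB over one source.
L_one = 64.9 − 11.76 = 53.1 dB SPL.

53.1 dB SPL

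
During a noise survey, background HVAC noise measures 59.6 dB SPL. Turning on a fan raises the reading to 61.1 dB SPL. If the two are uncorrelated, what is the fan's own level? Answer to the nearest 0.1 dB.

Background correction is a power subtraction:
L_src = 10·log₁₀(10^(61.1/10) − 10^(59.6/10)) = 10·log₁₀(376200) = 55.8 dB SPL.

55.8 dB SPL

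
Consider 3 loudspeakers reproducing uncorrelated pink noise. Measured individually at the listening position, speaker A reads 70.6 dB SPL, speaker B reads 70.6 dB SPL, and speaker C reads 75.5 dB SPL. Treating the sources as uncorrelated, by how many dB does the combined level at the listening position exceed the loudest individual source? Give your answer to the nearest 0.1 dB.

Uncorrelated sources add in intensity (power), not in dB.
L_total = 10·log₁₀(10^(70.6/10) + 10^(70.6/10) + 10^(75.5/10)) = 77.67 dB SPL.
Excess over the loudest (75.5 dB): 77.67 − 75.5 = 2.2 dB.

2.2 dB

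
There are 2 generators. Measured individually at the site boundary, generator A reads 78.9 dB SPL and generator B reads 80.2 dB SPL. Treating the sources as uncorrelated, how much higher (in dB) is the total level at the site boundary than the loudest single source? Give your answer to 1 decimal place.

Incoherent sources sum as intensities:
L_total = 10·log₁₀(10^(78.9/10) + 10^(80.2/10)) = 82.61 dB SPL.
Excess over the loudest (80.2 dB): 82.61 − 80.2 = 2.4 dB.

2.4 dB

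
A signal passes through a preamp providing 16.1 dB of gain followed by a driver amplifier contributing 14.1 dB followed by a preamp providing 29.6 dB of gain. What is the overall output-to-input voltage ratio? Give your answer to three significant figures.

Net gain = 16.1 + 14.1 + 29.6 = 59.8 dB.
Voltage ratio = 10^(59.8/20) = 977.

977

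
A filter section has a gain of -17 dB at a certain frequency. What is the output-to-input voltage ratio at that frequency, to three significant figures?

Voltage ratio = 10^(dB/20).
10^(-17/20) = 10^(-0.8500) = 0.141.

0.141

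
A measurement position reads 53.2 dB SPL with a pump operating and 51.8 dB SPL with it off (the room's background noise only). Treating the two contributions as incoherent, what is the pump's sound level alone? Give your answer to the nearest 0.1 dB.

47.6 dB SPL

Subtract intensities: L_src = 10·log₁₀(10^(L_total/10) − 10^(L_bg/10)).
L_src = 10·log₁₀(10^(53.2/10) − 10^(51.8/10)) = 10·log₁₀(57570) = 47.6 dB SPL.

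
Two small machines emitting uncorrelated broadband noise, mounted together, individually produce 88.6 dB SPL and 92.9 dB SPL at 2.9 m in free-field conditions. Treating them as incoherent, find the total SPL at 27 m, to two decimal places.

74.89 dB SPL

Combined at 2.9 m: 10·log₁₀(10^(88.6/10)+10^(92.9/10)) = 94.272 dB SPL.
Then apply −20·log₁₀(27/2.9) = -19.379 dB → 74.89 dB SPL.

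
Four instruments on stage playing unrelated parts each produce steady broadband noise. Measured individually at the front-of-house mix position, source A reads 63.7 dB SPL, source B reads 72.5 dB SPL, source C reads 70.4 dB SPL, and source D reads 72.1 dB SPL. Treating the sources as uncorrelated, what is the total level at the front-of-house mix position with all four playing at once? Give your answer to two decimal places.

Uncorrelated sources add in intensity (power), not in dB.
L_total = 10·log₁₀(10^(63.7/10) + 10^(72.5/10) + 10^(70.4/10) + 10^(72.1/10)) = 10·log₁₀(47310000) = 76.75 dB SPL.

76.75 dB SPL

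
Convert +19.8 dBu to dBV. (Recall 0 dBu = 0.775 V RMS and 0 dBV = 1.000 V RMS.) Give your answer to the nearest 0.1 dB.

The offset between the scales is 20·log₁₀(0.775/1.000) = −2.214 dB.
So dBV = +19.8 − 2.214 = +17.6 dBV.

+17.6 dBV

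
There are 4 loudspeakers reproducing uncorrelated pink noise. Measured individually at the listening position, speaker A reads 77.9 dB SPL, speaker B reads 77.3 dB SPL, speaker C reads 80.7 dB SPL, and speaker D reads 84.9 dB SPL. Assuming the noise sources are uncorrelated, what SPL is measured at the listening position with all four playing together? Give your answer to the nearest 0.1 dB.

87.3 dB SPL

Add the sources as powers (linear), then convert back to dB:
L_total = 10·log₁₀(10^(77.9/10) + 10^(77.3/10) + 10^(80.7/10) + 10^(84.9/10)) = 10·log₁₀(541900000) = 87.3 dB SPL.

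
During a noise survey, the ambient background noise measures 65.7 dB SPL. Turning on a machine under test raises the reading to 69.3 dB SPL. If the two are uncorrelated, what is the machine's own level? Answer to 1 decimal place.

Remove the background by subtracting linear intensities:
L_src = 10·log₁₀(10^(69.3/10) − 10^(65.7/10)) = 10·log₁₀(4796000) = 66.8 dB SPL.

66.8 dB SPL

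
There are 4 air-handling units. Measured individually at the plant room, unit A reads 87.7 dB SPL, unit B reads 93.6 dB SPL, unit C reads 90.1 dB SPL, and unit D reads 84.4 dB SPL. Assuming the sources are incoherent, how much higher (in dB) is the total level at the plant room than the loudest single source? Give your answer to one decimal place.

2.6 dB

Uncorrelated sources add in intensity (power), not in dB.
L_total = 10·log₁₀(10^(87.7/10) + 10^(93.6/10) + 10^(90.1/10) + 10^(84.4/10)) = 96.21 dB SPL.
Excess over the loudest (93.6 dB): 96.21 − 93.6 = 2.6 dB.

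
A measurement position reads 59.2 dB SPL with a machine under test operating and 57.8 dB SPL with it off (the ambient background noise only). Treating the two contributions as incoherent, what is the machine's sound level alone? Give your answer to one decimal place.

53.6 dB SPL

Remove the background by subtracting linear intensities:
L_src = 10·log₁₀(10^(59.2/10) − 10^(57.8/10)) = 10·log₁₀(229200) = 53.6 dB SPL.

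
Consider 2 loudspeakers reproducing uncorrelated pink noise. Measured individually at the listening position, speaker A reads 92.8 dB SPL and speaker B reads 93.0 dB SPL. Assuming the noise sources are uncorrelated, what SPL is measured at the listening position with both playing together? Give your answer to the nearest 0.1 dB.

95.9 dB SPL

Uncorrelated sources add in intensity (power), not in dB.
L_total = 10·log₁₀(10^(92.8/10) + 10^(93.0/10)) = 10·log₁₀(3901000000) = 95.9 dB SPL.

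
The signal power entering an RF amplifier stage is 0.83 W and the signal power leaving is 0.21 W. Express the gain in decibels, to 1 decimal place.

Power is a power quantity, so gain = 10·log₁₀(P_out/P_in).
10·log₁₀(0.21/0.83) = 10·log₁₀(0.2530) = -6.0 dB.

-6.0 dB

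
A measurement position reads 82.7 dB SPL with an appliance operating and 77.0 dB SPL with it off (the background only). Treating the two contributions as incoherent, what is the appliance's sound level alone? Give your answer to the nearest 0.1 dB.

Background correction is a power subtraction:
L_src = 10·log₁₀(10^(82.7/10) − 10^(77.0/10)) = 10·log₁₀(136100000) = 81.3 dB SPL.

81.3 dB SPL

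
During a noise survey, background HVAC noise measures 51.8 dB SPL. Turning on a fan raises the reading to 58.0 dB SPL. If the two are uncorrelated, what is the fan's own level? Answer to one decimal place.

Subtract intensities: L_src = 10·log₁₀(10^(L_total/10) − 10^(L_bg/10)).
L_src = 10·log₁₀(10^(58.0/10) − 10^(51.8/10)) = 10·log₁₀(479600) = 56.8 dB SPL.

56.8 dB SPL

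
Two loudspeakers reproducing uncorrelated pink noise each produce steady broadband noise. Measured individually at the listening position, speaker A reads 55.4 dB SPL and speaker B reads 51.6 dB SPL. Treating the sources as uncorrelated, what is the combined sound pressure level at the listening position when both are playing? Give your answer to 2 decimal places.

56.91 dB SPL

Incoherent sources sum as intensities:
L_total = 10·log₁₀(10^(55.4/10) + 10^(51.6/10)) = 10·log₁₀(491300) = 56.91 dB SPL.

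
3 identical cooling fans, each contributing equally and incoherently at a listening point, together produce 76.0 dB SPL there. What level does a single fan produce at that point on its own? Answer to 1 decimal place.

3 equal incoherent sources add 10·log₁₀(3) = 4.77 dB over one source.
L_one = 76.0 − 4.77 = 71.2 dB SPL.

71.2 dB SPL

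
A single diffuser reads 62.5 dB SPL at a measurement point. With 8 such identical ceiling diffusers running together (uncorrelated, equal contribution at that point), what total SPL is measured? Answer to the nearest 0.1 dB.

71.5 dB SPL

8 equal incoherent sources raise the level by 10·log₁₀(8) = 9.03 dB.
L_total = 62.5 + 9.03 = 71.5 dB SPL.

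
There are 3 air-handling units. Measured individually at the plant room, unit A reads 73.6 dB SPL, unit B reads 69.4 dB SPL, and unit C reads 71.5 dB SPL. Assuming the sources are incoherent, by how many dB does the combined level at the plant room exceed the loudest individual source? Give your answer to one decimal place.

3.0 dB

Add the sources as powers (linear), then convert back to dB:
L_total = 10·log₁₀(10^(73.6/10) + 10^(69.4/10) + 10^(71.5/10)) = 76.60 dB SPL.
Excess over the loudest (73.6 dB): 76.60 − 73.6 = 3.0 dB.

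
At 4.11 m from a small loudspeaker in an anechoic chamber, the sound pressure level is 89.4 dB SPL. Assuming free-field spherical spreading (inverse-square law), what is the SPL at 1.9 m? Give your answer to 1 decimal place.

96.1 dB SPL

For a point source in a free field, ΔL = −20·log₁₀(d₂/d₁).
ΔL = −20·log₁₀(1.9/4.11) = 6.70 dB, so L₂ = 89.4 + (6.70) = 96.1 dB SPL.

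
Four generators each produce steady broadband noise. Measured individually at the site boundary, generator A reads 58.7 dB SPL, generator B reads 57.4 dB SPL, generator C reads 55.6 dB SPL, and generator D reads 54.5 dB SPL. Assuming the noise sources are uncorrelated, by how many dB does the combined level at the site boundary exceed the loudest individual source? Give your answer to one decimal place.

4.2 dB

Add the sources as powers (linear), then convert back to dB:
L_total = 10·log₁₀(10^(58.7/10) + 10^(57.4/10) + 10^(55.6/10) + 10^(54.5/10)) = 62.87 dB SPL.
Excess over the loudest (58.7 dB): 62.87 − 58.7 = 4.2 dB.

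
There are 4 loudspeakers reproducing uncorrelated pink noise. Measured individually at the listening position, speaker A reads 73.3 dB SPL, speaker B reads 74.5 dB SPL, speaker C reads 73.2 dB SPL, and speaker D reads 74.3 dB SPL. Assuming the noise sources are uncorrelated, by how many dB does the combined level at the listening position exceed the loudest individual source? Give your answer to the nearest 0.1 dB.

5.4 dB

Uncorrelated sources add in intensity (power), not in dB.
L_total = 10·log₁₀(10^(73.3/10) + 10^(74.5/10) + 10^(73.2/10) + 10^(74.3/10)) = 79.88 dB SPL.
Excess over the loudest (74.5 dB): 79.88 − 74.5 = 5.4 dB.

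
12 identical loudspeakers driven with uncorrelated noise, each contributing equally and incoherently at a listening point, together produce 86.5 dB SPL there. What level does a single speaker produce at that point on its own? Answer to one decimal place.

75.7 dB SPL

12 equal incoherent sources add 10·log₁₀(12) = 10.79 dB over one source.
L_one = 86.5 − 10.79 = 75.7 dB SPL.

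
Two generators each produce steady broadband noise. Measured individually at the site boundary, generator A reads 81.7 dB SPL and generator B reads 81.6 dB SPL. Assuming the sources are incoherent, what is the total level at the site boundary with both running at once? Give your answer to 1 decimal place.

Uncorrelated sources add in intensity (power), not in dB.
L_total = 10·log₁₀(10^(81.7/10) + 10^(81.6/10)) = 10·log₁₀(292500000) = 84.7 dB SPL.

84.7 dB SPL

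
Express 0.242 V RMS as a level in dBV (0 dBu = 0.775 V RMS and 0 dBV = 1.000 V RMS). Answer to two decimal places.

dBV = 20·log₁₀(V / 1.000 V).
20·log₁₀(0.242/1.000) = -12.32 dBV.

-12.32 dBV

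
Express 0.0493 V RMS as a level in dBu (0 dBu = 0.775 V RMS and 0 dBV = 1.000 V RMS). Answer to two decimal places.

dBu = 20·log₁₀(V / 0.775 V).
20·log₁₀(0.0493/0.775) = -23.93 dBu.

-23.93 dBu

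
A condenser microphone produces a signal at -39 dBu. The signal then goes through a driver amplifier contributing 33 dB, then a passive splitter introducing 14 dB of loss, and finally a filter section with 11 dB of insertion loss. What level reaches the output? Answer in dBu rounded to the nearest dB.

-31 dBu

Cascaded gains and losses add directly in dB.
-39 + 33 − 14 − 11 = -31 dBu.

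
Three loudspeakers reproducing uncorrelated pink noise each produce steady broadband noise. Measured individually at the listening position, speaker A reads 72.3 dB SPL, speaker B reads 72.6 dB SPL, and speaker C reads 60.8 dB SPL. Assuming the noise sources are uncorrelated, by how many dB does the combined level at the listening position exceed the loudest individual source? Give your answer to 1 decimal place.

Incoherent sources sum as intensities:
L_total = 10·log₁₀(10^(72.3/10) + 10^(72.6/10) + 10^(60.8/10)) = 75.61 dB SPL.
Excess over the loudest (72.6 dB): 75.61 − 72.6 = 3.0 dB.

3.0 dB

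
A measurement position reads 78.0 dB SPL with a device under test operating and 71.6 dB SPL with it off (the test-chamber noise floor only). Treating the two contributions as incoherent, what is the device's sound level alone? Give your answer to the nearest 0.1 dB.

Background correction is a power subtraction:
L_src = 10·log₁₀(10^(78.0/10) − 10^(71.6/10)) = 10·log₁₀(48640000) = 76.9 dB SPL.

76.9 dB SPL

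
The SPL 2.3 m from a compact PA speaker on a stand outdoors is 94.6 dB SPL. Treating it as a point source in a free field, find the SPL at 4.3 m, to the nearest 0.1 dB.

For a point source in a free field, ΔL = −20·log₁₀(d₂/d₁).
ΔL = −20·log₁₀(4.3/2.3) = -5.43 dB, so L₂ = 94.6 + (-5.43) = 89.2 dB SPL.

89.2 dB SPL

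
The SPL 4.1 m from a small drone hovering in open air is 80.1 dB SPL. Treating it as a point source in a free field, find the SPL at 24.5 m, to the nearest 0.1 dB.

64.6 dB SPL

Free-field point source: level drops by 20·log₁₀ of the distance ratio.
ΔL = −20·log₁₀(24.5/4.1) = -15.53 dB, so L₂ = 80.1 + (-15.53) = 64.6 dB SPL.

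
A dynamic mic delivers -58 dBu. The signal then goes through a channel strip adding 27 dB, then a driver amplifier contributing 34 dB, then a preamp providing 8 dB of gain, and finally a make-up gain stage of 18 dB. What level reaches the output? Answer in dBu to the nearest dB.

In dB, series stages simply add:
-58 + 27 + 34 + 8 + 18 = +29 dBu.

+29 dBu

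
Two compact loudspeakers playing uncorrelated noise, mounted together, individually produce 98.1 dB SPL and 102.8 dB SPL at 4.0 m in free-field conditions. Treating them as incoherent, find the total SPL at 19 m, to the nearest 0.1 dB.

90.5 dB SPL

Combined at 4.0 m: 10·log₁₀(10^(98.1/10)+10^(102.8/10)) = 104.07 dB SPL.
Then apply −20·log₁₀(19/4.0) = -13.53 dB → 90.5 dB SPL.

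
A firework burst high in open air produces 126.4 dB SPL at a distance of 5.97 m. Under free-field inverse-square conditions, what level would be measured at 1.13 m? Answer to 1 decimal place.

140.9 dB SPL

Inverse-square spreading gives ΔL = −20·log₁₀(d₂/d₁).
ΔL = −20·log₁₀(1.13/5.97) = 14.46 dB, so L₂ = 126.4 + (14.46) = 140.9 dB SPL.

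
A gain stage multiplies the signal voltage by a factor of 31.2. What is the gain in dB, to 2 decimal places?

Voltage ratio → dB uses the 20·log₁₀ form:
20·log₁₀(31.2) = 29.88 dB.

29.88 dB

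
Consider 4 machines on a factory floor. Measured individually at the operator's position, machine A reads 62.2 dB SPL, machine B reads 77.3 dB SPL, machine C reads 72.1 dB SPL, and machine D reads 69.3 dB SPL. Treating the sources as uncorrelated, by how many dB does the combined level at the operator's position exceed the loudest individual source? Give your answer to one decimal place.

Uncorrelated sources add in intensity (power), not in dB.
L_total = 10·log₁₀(10^(62.2/10) + 10^(77.3/10) + 10^(72.1/10) + 10^(69.3/10)) = 79.04 dB SPL.
Excess over the loudest (77.3 dB): 79.04 − 77.3 = 1.7 dB.

1.7 dB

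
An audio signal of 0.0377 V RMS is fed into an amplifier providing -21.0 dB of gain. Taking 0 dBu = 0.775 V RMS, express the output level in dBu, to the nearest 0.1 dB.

-47.3 dBu

Input level: 20·log₁₀(0.0377/0.775) = -26.26 dBu.
Output: -26.26 − 21.0 = -47.3 dBu.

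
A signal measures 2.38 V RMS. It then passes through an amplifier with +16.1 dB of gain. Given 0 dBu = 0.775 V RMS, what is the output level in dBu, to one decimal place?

Input level: 20·log₁₀(2.38/0.775) = 9.75 dBu.
Output: 9.75 + 16.1 = +25.8 dBu.

+25.8 dBu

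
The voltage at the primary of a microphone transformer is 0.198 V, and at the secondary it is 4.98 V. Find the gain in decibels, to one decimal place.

28.0 dB

Voltage ratio → dB uses the 20·log₁₀ form:
20·log₁₀(4.98/0.198) = 20·log₁₀(25.15) = 28.0 dB.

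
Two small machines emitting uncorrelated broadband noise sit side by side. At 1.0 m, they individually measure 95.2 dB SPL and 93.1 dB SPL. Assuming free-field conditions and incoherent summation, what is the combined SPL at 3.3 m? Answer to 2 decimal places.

Combined at 1.0 m: 10·log₁₀(10^(95.2/10)+10^(93.1/10)) = 97.286 dB SPL.
Then apply −20·log₁₀(3.3/1.0) = -10.370 dB → 86.92 dB SPL.

86.92 dB SPL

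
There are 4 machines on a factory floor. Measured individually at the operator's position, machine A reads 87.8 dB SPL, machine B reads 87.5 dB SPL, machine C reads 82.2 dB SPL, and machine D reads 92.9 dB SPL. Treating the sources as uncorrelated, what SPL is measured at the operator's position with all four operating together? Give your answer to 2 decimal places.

Uncorrelated sources add in intensity (power), not in dB.
L_total = 10·log₁₀(10^(87.8/10) + 10^(87.5/10) + 10^(82.2/10) + 10^(92.9/10)) = 10·log₁₀(3281000000) = 95.16 dB SPL.

95.16 dB SPL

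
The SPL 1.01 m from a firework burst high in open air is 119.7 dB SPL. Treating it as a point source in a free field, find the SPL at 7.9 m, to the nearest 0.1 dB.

Inverse-square spreading gives ΔL = −20·log₁₀(d₂/d₁).
ΔL = −20·log₁₀(7.9/1.01) = -17.87 dB, so L₂ = 119.7 + (-17.87) = 101.8 dB SPL.

101.8 dB SPL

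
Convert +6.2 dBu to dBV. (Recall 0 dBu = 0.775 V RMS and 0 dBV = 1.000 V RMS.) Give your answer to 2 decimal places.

The offset between the scales is 20·log₁₀(0.775/1.000) = −2.214 dB.
So dBV = +6.2 − 2.214 = +3.99 dBV.

+3.99 dBV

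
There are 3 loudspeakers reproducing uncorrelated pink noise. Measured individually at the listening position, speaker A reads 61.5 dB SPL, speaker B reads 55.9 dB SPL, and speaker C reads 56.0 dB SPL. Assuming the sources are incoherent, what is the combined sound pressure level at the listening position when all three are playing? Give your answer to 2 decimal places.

Uncorrelated sources add in intensity (power), not in dB.
L_total = 10·log₁₀(10^(61.5/10) + 10^(55.9/10) + 10^(56.0/10)) = 10·log₁₀(2200000) = 63.42 dB SPL.

63.42 dB SPL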